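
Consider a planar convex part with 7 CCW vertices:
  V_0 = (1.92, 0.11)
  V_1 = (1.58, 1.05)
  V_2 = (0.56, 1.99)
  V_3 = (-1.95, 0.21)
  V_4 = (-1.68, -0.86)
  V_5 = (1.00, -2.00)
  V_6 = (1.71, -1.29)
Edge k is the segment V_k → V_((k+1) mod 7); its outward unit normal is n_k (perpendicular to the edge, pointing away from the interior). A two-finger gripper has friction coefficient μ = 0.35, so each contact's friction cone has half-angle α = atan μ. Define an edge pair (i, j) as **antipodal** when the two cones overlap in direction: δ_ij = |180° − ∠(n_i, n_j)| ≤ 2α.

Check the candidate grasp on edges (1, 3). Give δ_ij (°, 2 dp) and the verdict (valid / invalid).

δ = 33.18°, valid

α = atan 0.35 = 19.29°;  2α = 38.58°
edge 1: e_1 = (-1.02, +0.94);  n_1 = (+0.6777, +0.7354)
edge 3: e_3 = (+0.27, -1.07);  n_3 = (-0.9696, -0.2447)
∠(n_1, n_3) = 146.82°
δ = |180° − 146.82°| = 33.18°
33.18° ≤ 2α = 38.58°  →  valid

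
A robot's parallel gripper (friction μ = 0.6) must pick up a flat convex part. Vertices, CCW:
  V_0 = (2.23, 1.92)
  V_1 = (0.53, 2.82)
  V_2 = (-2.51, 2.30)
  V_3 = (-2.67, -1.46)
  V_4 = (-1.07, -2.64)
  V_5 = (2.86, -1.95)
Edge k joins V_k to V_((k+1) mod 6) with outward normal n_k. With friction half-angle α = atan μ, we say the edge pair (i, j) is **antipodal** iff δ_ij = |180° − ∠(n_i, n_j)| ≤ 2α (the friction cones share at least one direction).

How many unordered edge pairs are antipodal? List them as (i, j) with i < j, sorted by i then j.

α = atan 0.6 = 30.96°;  2α = 61.93°
n_0 = (+0.4679, +0.8838)
n_1 = (-0.1686, +0.9857)
n_2 = (-0.9991, +0.0425)
n_3 = (-0.5935, -0.8048)
n_4 = (+0.1729, -0.9849)
n_5 = (+0.9870, +0.1607)
  (0,1): δ = 142.40°  ·
  (0,2): δ = 64.54°  ·
  (0,3): δ = 8.51°  ✓
  (0,4): δ = 37.86°  ✓
  (0,5): δ = 127.14°  ·
  (1,2): δ = 102.14°  ·
  (1,3): δ = 46.12°  ✓
  (1,4): δ = 0.25°  ✓
  (1,5): δ = 89.54°  ·
  (2,3): δ = 123.97°  ·
  (2,4): δ = 77.61°  ·
  (2,5): δ = 11.68°  ✓
  (3,4): δ = 133.63°  ·
  (3,5): δ = 44.35°  ✓
  (4,5): δ = 90.71°  ·
antipodal pairs: 6

count = 6; pairs: (0,3), (0,4), (1,3), (1,4), (2,5), (3,5)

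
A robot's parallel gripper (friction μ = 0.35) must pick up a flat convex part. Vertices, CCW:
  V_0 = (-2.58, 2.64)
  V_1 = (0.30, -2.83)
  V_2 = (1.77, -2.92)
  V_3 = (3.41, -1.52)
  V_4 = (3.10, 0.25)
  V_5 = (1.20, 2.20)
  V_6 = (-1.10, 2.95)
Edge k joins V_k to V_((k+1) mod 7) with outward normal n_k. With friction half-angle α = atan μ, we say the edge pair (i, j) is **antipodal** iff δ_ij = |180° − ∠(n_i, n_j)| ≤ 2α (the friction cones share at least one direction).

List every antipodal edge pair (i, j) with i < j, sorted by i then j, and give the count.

count = 5; pairs: (0,3), (0,4), (1,5), (1,6), (2,6)

α = atan 0.35 = 19.29°;  2α = 38.58°
n_0 = (-0.8848, -0.4659)
n_1 = (-0.0611, -0.9981)
n_2 = (+0.6493, -0.7606)
n_3 = (+0.9850, +0.1725)
n_4 = (+0.7162, +0.6979)
n_5 = (+0.3100, +0.9507)
n_6 = (-0.2050, +0.9788)
  (0,1): δ = 121.27°  ·
  (0,2): δ = 77.28°  ·
  (0,3): δ = 17.83°  ✓
  (0,4): δ = 16.49°  ✓
  (0,5): δ = 44.17°  ·
  (0,6): δ = 74.06°  ·
  (1,2): δ = 136.01°  ·
  (1,3): δ = 76.56°  ·
  (1,4): δ = 42.24°  ·
  (1,5): δ = 14.56°  ✓
  (1,6): δ = 15.33°  ✓
  (2,3): δ = 120.55°  ·
  (2,4): δ = 86.23°  ·
  (2,5): δ = 58.55°  ·
  (2,6): δ = 28.66°  ✓
  (3,4): δ = 145.68°  ·
  (3,5): δ = 117.99°  ·
  (3,6): δ = 88.10°  ·
  (4,5): δ = 152.32°  ·
  (4,6): δ = 122.43°  ·
  (5,6): δ = 150.11°  ·
antipodal pairs: 5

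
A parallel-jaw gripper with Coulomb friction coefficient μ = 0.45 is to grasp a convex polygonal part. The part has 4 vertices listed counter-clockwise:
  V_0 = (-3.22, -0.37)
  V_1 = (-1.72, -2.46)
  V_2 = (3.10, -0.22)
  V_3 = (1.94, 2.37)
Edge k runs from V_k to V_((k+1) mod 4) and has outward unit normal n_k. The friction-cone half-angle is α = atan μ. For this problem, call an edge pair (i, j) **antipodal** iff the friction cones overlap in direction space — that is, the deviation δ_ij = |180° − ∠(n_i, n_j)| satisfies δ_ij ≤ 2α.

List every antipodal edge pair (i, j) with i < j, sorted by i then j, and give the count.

α = atan 0.45 = 24.23°;  2α = 48.46°
n_0 = (-0.8124, -0.5831)
n_1 = (+0.4214, -0.9069)
n_2 = (+0.9126, +0.4088)
n_3 = (-0.4690, +0.8832)
  (0,1): δ = 100.74°  ·
  (0,2): δ = 11.54°  ✓
  (0,3): δ = 82.30°  ·
  (1,2): δ = 90.80°  ·
  (1,3): δ = 3.04°  ✓
  (2,3): δ = 86.16°  ·
antipodal pairs: 2

count = 2; pairs: (0,2), (1,3)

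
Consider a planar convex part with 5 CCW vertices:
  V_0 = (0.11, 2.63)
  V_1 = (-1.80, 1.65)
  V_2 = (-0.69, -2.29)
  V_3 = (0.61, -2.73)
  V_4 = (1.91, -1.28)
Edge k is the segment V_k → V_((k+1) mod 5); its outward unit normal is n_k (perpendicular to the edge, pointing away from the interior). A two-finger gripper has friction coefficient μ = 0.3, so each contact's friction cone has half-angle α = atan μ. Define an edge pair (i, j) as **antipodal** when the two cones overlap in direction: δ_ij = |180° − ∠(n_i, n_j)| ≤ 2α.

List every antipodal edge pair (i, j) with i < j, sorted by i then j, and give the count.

α = atan 0.3 = 16.70°;  2α = 33.40°
n_0 = (-0.4565, +0.8897)
n_1 = (-0.9625, -0.2712)
n_2 = (-0.3206, -0.9472)
n_3 = (+0.7446, -0.6675)
n_4 = (+0.9084, +0.4182)
  (0,1): δ = 101.43°  ·
  (0,2): δ = 45.86°  ·
  (0,3): δ = 20.96°  ✓
  (0,4): δ = 87.56°  ·
  (1,2): δ = 124.43°  ·
  (1,3): δ = 57.61°  ·
  (1,4): δ = 8.99°  ✓
  (2,3): δ = 113.18°  ·
  (2,4): δ = 46.58°  ·
  (3,4): δ = 113.40°  ·
antipodal pairs: 2

count = 2; pairs: (0,3), (1,4)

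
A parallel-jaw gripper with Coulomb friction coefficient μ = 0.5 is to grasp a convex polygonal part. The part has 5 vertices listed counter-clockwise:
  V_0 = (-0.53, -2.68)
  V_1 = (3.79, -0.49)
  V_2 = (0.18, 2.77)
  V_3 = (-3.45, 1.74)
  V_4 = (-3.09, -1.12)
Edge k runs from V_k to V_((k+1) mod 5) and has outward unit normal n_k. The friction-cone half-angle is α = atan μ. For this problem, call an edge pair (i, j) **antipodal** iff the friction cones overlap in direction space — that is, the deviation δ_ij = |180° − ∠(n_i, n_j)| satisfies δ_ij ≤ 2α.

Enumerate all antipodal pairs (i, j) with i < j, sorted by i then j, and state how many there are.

count = 4; pairs: (0,2), (1,3), (1,4), (2,4)

α = atan 0.5 = 26.57°;  2α = 53.13°
n_0 = (+0.4522, -0.8919)
n_1 = (+0.6702, +0.7422)
n_2 = (-0.2730, +0.9620)
n_3 = (-0.9922, -0.1249)
n_4 = (-0.5204, -0.8539)
  (0,1): δ = 68.97°  ·
  (0,2): δ = 11.04°  ✓
  (0,3): δ = 70.29°  ·
  (0,4): δ = 121.76°  ·
  (1,2): δ = 122.08°  ·
  (1,3): δ = 40.74°  ✓
  (1,4): δ = 10.73°  ✓
  (2,3): δ = 98.67°  ·
  (2,4): δ = 47.20°  ✓
  (3,4): δ = 128.53°  ·
antipodal pairs: 4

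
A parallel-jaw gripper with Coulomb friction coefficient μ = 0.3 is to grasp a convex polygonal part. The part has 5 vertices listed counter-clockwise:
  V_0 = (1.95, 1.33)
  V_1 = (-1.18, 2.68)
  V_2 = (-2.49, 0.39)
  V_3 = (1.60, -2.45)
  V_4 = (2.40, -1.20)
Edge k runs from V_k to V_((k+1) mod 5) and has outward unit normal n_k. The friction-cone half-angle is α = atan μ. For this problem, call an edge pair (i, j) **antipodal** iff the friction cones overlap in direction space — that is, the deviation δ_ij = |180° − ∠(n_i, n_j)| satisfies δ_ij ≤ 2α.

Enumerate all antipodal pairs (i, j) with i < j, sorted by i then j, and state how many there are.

count = 2; pairs: (0,2), (1,3)

α = atan 0.3 = 16.70°;  2α = 33.40°
n_0 = (+0.3960, +0.9182)
n_1 = (-0.8680, +0.4965)
n_2 = (-0.5704, -0.8214)
n_3 = (+0.8423, -0.5391)
n_4 = (+0.9845, +0.1751)
  (0,1): δ = 96.44°  ·
  (0,2): δ = 11.44°  ✓
  (0,3): δ = 80.71°  ·
  (0,4): δ = 123.42°  ·
  (1,2): δ = 95.00°  ·
  (1,3): δ = 2.85°  ✓
  (1,4): δ = 39.86°  ·
  (2,3): δ = 87.84°  ·
  (2,4): δ = 45.14°  ·
  (3,4): δ = 137.30°  ·
antipodal pairs: 2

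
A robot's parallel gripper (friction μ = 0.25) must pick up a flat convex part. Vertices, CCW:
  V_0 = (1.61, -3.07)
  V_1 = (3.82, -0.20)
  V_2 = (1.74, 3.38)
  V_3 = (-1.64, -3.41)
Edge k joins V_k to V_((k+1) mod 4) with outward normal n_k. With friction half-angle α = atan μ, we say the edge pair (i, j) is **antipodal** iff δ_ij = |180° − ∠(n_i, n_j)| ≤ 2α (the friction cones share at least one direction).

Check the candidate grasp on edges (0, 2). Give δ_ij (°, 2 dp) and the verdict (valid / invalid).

δ = 11.13°, valid

α = atan 0.25 = 14.04°;  2α = 28.07°
edge 0: e_0 = (+2.21, +2.87);  n_0 = (+0.7923, -0.6101)
edge 2: e_2 = (-3.38, -6.79);  n_2 = (-0.8952, +0.4456)
∠(n_0, n_2) = 168.87°
δ = |180° − 168.87°| = 11.13°
11.13° ≤ 2α = 28.07°  →  valid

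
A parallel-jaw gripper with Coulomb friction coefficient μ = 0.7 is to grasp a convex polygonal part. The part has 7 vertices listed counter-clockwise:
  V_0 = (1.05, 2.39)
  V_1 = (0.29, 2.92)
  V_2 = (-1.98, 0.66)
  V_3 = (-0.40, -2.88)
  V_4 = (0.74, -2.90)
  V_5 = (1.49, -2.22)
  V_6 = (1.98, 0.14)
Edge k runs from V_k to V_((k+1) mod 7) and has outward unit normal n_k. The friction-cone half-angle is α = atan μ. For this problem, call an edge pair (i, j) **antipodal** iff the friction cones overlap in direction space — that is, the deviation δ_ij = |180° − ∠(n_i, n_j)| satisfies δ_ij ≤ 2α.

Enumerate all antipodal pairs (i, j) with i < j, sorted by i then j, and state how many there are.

α = atan 0.7 = 34.99°;  2α = 69.98°
n_0 = (+0.5720, +0.8202)
n_1 = (-0.7055, +0.7087)
n_2 = (-0.9132, -0.4076)
n_3 = (-0.0175, -0.9998)
n_4 = (+0.6717, -0.7408)
n_5 = (+0.9791, -0.2033)
n_6 = (+0.9242, +0.3820)
  (0,1): δ = 100.24°  ·
  (0,2): δ = 31.06°  ✓
  (0,3): δ = 33.89°  ✓
  (0,4): δ = 77.09°  ·
  (0,5): δ = 113.16°  ·
  (0,6): δ = 147.35°  ·
  (1,2): δ = 110.82°  ·
  (1,3): δ = 45.88°  ✓
  (1,4): δ = 2.68°  ✓
  (1,5): δ = 33.40°  ✓
  (1,6): δ = 67.58°  ✓
  (2,3): δ = 115.06°  ·
  (2,4): δ = 71.85°  ·
  (2,5): δ = 35.78°  ✓
  (2,6): δ = 1.60°  ✓
  (3,4): δ = 136.80°  ·
  (3,5): δ = 100.72°  ·
  (3,6): δ = 66.54°  ✓
  (4,5): δ = 143.93°  ·
  (4,6): δ = 109.74°  ·
  (5,6): δ = 145.81°  ·
antipodal pairs: 9

count = 9; pairs: (0,2), (0,3), (1,3), (1,4), (1,5), (1,6), (2,5), (2,6), (3,6)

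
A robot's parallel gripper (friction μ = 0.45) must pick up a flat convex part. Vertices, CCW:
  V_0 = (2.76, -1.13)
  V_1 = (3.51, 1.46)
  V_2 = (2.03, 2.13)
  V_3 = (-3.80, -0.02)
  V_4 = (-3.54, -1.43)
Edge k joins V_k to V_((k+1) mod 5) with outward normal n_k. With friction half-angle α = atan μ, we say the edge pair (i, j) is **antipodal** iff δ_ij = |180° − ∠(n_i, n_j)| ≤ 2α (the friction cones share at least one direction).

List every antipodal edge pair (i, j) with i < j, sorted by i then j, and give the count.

count = 3; pairs: (0,3), (1,4), (2,4)

α = atan 0.45 = 24.23°;  2α = 48.46°
n_0 = (+0.9605, -0.2781)
n_1 = (+0.4124, +0.9110)
n_2 = (-0.3460, +0.9382)
n_3 = (-0.9834, -0.1813)
n_4 = (+0.0476, -0.9989)
  (0,1): δ = 98.21°  ·
  (0,2): δ = 53.61°  ·
  (0,3): δ = 26.60°  ✓
  (0,4): δ = 108.88°  ·
  (1,2): δ = 135.40°  ·
  (1,3): δ = 55.20°  ·
  (1,4): δ = 27.08°  ✓
  (2,3): δ = 99.80°  ·
  (2,4): δ = 17.52°  ✓
  (3,4): δ = 97.72°  ·
antipodal pairs: 3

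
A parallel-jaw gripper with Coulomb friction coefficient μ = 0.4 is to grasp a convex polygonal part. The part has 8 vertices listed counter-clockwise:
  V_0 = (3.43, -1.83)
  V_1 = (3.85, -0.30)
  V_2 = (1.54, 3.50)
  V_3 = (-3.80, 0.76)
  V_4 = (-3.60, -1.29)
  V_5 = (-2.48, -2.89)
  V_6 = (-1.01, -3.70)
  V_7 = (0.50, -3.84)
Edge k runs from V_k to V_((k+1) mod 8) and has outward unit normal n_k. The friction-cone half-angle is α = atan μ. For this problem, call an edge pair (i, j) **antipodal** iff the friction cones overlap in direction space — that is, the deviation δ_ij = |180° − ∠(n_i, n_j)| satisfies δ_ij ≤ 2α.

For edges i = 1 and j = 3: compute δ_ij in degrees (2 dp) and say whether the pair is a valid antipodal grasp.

δ = 25.72°, valid

α = atan 0.4 = 21.80°;  2α = 43.60°
edge 1: e_1 = (-2.31, +3.80);  n_1 = (+0.8545, +0.5194)
edge 3: e_3 = (+0.20, -2.05);  n_3 = (-0.9953, -0.0971)
∠(n_1, n_3) = 154.28°
δ = |180° − 154.28°| = 25.72°
25.72° ≤ 2α = 43.60°  →  valid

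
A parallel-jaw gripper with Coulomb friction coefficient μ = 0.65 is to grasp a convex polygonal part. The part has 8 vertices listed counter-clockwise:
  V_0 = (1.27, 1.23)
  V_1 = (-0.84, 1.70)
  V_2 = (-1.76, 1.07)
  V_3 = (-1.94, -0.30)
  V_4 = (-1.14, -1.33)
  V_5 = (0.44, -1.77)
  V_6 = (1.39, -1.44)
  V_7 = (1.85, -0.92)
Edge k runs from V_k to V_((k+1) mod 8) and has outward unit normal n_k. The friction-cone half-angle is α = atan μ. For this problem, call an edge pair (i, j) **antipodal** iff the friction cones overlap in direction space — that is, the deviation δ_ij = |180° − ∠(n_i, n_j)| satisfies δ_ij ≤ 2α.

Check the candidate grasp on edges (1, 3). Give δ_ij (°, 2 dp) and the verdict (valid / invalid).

α = atan 0.65 = 33.02°;  2α = 66.05°
edge 1: e_1 = (-0.92, -0.63);  n_1 = (-0.5650, +0.8251)
edge 3: e_3 = (+0.80, -1.03);  n_3 = (-0.7898, -0.6134)
∠(n_1, n_3) = 93.43°
δ = |180° − 93.43°| = 86.57°
86.57° > 2α = 66.05°  →  invalid

δ = 86.57°, invalid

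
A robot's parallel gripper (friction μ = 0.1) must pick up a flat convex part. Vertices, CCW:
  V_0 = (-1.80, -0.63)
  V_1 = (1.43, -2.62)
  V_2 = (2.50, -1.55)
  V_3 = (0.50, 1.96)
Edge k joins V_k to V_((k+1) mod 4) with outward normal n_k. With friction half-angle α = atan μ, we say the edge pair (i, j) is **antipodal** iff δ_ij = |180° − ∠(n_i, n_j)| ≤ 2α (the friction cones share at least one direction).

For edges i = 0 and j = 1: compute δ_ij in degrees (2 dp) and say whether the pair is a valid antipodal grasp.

δ = 103.36°, invalid

α = atan 0.1 = 5.71°;  2α = 11.42°
edge 0: e_0 = (+3.23, -1.99);  n_0 = (-0.5245, -0.8514)
edge 1: e_1 = (+1.07, +1.07);  n_1 = (+0.7071, -0.7071)
∠(n_0, n_1) = 76.64°
δ = |180° − 76.64°| = 103.36°
103.36° > 2α = 11.42°  →  invalid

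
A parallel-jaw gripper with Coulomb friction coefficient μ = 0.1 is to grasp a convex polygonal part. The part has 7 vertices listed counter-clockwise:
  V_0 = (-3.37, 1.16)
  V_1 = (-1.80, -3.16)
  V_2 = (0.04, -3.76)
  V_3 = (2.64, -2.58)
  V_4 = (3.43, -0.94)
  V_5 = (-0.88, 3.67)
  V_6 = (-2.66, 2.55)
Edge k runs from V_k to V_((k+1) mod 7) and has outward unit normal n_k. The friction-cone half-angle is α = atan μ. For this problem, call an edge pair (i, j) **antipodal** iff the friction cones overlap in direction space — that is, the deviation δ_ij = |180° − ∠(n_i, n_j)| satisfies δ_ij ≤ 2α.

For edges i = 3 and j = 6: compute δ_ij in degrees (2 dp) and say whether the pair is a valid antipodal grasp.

δ = 1.34°, valid

α = atan 0.1 = 5.71°;  2α = 11.42°
edge 3: e_3 = (+0.79, +1.64);  n_3 = (+0.9009, -0.4340)
edge 6: e_6 = (-0.71, -1.39);  n_6 = (-0.8906, +0.4549)
∠(n_3, n_6) = 178.66°
δ = |180° − 178.66°| = 1.34°
1.34° ≤ 2α = 11.42°  →  valid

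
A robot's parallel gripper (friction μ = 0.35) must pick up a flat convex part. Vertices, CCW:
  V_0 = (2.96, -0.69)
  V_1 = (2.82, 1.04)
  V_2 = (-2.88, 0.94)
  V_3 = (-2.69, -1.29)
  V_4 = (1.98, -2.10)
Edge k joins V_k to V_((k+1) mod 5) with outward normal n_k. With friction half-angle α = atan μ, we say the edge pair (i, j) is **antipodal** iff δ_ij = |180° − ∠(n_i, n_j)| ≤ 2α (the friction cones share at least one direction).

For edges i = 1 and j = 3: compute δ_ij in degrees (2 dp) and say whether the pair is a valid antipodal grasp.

δ = 10.85°, valid

α = atan 0.35 = 19.29°;  2α = 38.58°
edge 1: e_1 = (-5.70, -0.10);  n_1 = (-0.0175, +0.9998)
edge 3: e_3 = (+4.67, -0.81);  n_3 = (-0.1709, -0.9853)
∠(n_1, n_3) = 169.15°
δ = |180° − 169.15°| = 10.85°
10.85° ≤ 2α = 38.58°  →  valid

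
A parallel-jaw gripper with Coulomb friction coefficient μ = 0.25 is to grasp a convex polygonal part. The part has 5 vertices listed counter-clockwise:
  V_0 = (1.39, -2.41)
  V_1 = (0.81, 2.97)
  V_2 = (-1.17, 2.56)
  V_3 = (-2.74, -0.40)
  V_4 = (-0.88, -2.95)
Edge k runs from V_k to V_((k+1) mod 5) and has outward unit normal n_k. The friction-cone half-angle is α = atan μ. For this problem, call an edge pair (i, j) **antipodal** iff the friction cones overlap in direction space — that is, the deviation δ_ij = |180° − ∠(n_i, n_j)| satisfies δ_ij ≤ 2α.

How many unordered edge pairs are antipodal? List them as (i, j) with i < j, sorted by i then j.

α = atan 0.25 = 14.04°;  2α = 28.07°
n_0 = (+0.9942, +0.1072)
n_1 = (-0.2028, +0.9792)
n_2 = (-0.8834, +0.4686)
n_3 = (-0.8079, -0.5893)
n_4 = (+0.2314, -0.9729)
  (0,1): δ = 84.45°  ·
  (0,2): δ = 34.09°  ·
  (0,3): δ = 29.95°  ·
  (0,4): δ = 97.23°  ·
  (1,2): δ = 129.64°  ·
  (1,3): δ = 65.59°  ·
  (1,4): δ = 1.68°  ✓
  (2,3): δ = 115.95°  ·
  (2,4): δ = 48.68°  ·
  (3,4): δ = 112.73°  ·
antipodal pairs: 1

count = 1; pairs: (1,4)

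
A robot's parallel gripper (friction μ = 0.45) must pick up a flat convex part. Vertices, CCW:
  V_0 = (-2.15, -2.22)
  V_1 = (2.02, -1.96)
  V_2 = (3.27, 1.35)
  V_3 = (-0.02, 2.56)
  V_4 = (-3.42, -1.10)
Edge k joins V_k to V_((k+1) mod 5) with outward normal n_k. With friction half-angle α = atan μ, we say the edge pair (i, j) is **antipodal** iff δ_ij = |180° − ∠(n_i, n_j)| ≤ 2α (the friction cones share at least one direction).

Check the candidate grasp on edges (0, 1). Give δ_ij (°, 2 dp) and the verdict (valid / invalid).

δ = 114.26°, invalid

α = atan 0.45 = 24.23°;  2α = 48.46°
edge 0: e_0 = (+4.17, +0.26);  n_0 = (+0.0622, -0.9981)
edge 1: e_1 = (+1.25, +3.31);  n_1 = (+0.9355, -0.3533)
∠(n_0, n_1) = 65.74°
δ = |180° − 65.74°| = 114.26°
114.26° > 2α = 48.46°  →  invalid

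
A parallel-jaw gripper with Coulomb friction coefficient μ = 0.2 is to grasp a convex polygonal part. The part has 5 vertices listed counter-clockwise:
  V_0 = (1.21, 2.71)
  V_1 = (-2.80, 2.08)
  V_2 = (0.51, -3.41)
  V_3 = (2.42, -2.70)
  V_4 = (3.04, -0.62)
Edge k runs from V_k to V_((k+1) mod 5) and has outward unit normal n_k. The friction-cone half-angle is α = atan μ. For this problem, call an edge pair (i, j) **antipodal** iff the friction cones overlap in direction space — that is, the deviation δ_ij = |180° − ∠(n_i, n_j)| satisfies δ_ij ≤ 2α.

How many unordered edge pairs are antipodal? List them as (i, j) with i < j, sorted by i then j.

α = atan 0.2 = 11.31°;  2α = 22.62°
n_0 = (-0.1552, +0.9879)
n_1 = (-0.8564, -0.5163)
n_2 = (+0.3484, -0.9373)
n_3 = (+0.9583, -0.2857)
n_4 = (+0.8764, +0.4816)
  (0,1): δ = 67.84°  ·
  (0,2): δ = 11.46°  ✓
  (0,3): δ = 64.47°  ·
  (0,4): δ = 109.86°  ·
  (1,2): δ = 100.69°  ·
  (1,3): δ = 47.68°  ·
  (1,4): δ = 2.30°  ✓
  (2,3): δ = 126.99°  ·
  (2,4): δ = 81.60°  ·
  (3,4): δ = 134.61°  ·
antipodal pairs: 2

count = 2; pairs: (0,2), (1,4)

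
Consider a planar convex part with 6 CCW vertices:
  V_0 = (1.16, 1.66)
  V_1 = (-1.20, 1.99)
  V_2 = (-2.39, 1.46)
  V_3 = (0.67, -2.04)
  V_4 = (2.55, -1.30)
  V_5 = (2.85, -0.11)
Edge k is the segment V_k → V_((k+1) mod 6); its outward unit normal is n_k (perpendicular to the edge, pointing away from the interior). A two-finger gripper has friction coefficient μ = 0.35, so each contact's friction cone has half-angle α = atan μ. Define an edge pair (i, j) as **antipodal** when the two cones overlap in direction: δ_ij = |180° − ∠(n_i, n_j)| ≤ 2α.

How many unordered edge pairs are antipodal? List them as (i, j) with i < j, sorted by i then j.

α = atan 0.35 = 19.29°;  2α = 38.58°
n_0 = (+0.1385, +0.9904)
n_1 = (-0.4069, +0.9135)
n_2 = (-0.7528, -0.6582)
n_3 = (+0.3663, -0.9305)
n_4 = (+0.9697, -0.2445)
n_5 = (+0.7233, +0.6906)
  (0,1): δ = 148.03°  ·
  (0,2): δ = 40.88°  ·
  (0,3): δ = 29.45°  ✓
  (0,4): δ = 83.81°  ·
  (0,5): δ = 141.64°  ·
  (1,2): δ = 72.84°  ·
  (1,3): δ = 2.52°  ✓
  (1,4): δ = 51.84°  ·
  (1,5): δ = 109.67°  ·
  (2,3): δ = 109.68°  ·
  (2,4): δ = 55.31°  ·
  (2,5): δ = 2.51°  ✓
  (3,4): δ = 125.63°  ·
  (3,5): δ = 67.81°  ·
  (4,5): δ = 122.18°  ·
antipodal pairs: 3

count = 3; pairs: (0,3), (1,3), (2,5)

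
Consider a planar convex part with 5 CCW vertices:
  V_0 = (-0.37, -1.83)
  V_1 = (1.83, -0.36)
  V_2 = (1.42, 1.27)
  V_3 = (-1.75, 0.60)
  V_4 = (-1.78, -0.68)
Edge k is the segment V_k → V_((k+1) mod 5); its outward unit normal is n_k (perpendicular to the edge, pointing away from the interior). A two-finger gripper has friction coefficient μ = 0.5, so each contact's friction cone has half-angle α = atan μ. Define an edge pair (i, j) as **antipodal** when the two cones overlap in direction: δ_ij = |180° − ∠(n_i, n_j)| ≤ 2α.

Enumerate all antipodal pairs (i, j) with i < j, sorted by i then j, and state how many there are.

α = atan 0.5 = 26.57°;  2α = 53.13°
n_0 = (+0.5556, -0.8315)
n_1 = (+0.9698, +0.2439)
n_2 = (-0.2068, +0.9784)
n_3 = (-0.9997, +0.0234)
n_4 = (-0.6320, -0.7749)
  (0,1): δ = 109.63°  ·
  (0,2): δ = 21.82°  ✓
  (0,3): δ = 54.91°  ·
  (0,4): δ = 107.05°  ·
  (1,2): δ = 92.18°  ·
  (1,3): δ = 15.46°  ✓
  (1,4): δ = 36.68°  ✓
  (2,3): δ = 103.28°  ·
  (2,4): δ = 51.13°  ✓
  (3,4): δ = 127.86°  ·
antipodal pairs: 4

count = 4; pairs: (0,2), (1,3), (1,4), (2,4)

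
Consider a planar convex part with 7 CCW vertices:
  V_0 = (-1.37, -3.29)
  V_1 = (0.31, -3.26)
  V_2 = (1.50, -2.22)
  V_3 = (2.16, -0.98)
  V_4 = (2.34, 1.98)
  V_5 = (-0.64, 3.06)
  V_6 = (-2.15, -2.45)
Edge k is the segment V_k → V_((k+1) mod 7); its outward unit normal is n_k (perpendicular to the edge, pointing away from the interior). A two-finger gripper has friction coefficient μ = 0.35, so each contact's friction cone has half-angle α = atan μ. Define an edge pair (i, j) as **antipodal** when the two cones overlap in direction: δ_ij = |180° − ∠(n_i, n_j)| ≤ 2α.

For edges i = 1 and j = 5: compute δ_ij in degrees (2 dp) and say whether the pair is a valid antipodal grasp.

δ = 33.52°, valid

α = atan 0.35 = 19.29°;  2α = 38.58°
edge 1: e_1 = (+1.19, +1.04);  n_1 = (+0.6581, -0.7530)
edge 5: e_5 = (-1.51, -5.51);  n_5 = (-0.9644, +0.2643)
∠(n_1, n_5) = 146.48°
δ = |180° − 146.48°| = 33.52°
33.52° ≤ 2α = 38.58°  →  valid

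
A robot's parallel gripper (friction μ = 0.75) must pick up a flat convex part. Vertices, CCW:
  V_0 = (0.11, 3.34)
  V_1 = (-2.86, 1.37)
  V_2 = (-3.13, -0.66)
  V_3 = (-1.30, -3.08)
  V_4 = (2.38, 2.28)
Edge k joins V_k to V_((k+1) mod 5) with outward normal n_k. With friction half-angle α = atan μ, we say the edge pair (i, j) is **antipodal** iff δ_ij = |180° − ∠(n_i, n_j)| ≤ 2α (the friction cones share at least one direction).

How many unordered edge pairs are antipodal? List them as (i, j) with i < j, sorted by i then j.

α = atan 0.75 = 36.87°;  2α = 73.74°
n_0 = (-0.5528, +0.8333)
n_1 = (-0.9913, +0.1318)
n_2 = (-0.7976, -0.6032)
n_3 = (+0.8244, -0.5660)
n_4 = (+0.4231, +0.9061)
  (0,1): δ = 131.13°  ·
  (0,2): δ = 86.46°  ·
  (0,3): δ = 21.97°  ✓
  (0,4): δ = 121.41°  ·
  (1,2): δ = 135.33°  ·
  (1,3): δ = 26.90°  ✓
  (1,4): δ = 72.55°  ✓
  (2,3): δ = 71.57°  ✓
  (2,4): δ = 27.87°  ✓
  (3,4): δ = 80.56°  ·
antipodal pairs: 5

count = 5; pairs: (0,3), (1,3), (1,4), (2,3), (2,4)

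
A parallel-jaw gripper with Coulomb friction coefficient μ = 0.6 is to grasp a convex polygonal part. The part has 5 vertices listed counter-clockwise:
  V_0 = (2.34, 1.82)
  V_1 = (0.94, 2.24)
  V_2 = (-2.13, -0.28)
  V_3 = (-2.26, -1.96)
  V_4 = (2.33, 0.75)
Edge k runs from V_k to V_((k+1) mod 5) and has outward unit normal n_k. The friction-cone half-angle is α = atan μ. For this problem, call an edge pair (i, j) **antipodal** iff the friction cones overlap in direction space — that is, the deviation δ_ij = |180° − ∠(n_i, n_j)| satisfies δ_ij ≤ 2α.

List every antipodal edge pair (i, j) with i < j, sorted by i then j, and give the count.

count = 5; pairs: (0,3), (1,3), (1,4), (2,3), (2,4)

α = atan 0.6 = 30.96°;  2α = 61.93°
n_0 = (+0.2873, +0.9578)
n_1 = (-0.6345, +0.7729)
n_2 = (-0.9970, +0.0772)
n_3 = (+0.5084, -0.8611)
n_4 = (+1.0000, -0.0093)
  (0,1): δ = 123.92°  ·
  (0,2): δ = 77.73°  ·
  (0,3): δ = 47.26°  ✓
  (0,4): δ = 106.16°  ·
  (1,2): δ = 133.81°  ·
  (1,3): δ = 8.82°  ✓
  (1,4): δ = 50.08°  ✓
  (2,3): δ = 55.02°  ✓
  (2,4): δ = 3.89°  ✓
  (3,4): δ = 121.09°  ·
antipodal pairs: 5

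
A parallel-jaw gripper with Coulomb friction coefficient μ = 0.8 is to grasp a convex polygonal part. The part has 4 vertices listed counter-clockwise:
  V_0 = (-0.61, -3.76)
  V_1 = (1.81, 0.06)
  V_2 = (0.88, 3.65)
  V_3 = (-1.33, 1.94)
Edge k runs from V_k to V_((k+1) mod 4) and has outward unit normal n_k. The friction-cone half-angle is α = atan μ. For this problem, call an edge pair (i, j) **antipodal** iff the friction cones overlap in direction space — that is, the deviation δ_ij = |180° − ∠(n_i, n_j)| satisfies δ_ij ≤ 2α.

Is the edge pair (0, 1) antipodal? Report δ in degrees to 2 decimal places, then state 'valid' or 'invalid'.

δ = 133.12°, invalid

α = atan 0.8 = 38.66°;  2α = 77.32°
edge 0: e_0 = (+2.42, +3.82);  n_0 = (+0.8448, -0.5352)
edge 1: e_1 = (-0.93, +3.59);  n_1 = (+0.9680, +0.2508)
∠(n_0, n_1) = 46.88°
δ = |180° − 46.88°| = 133.12°
133.12° > 2α = 77.32°  →  invalid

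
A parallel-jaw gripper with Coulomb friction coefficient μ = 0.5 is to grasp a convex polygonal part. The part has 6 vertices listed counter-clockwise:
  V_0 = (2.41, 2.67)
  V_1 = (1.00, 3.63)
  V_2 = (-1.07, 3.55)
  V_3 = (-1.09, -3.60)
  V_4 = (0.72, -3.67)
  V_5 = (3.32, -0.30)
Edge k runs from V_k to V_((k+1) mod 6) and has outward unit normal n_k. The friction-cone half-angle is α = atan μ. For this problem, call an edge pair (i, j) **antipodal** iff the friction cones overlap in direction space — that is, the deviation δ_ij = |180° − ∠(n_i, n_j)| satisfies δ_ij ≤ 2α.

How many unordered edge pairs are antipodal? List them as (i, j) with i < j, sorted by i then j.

count = 5; pairs: (0,3), (1,3), (1,4), (2,4), (2,5)

α = atan 0.5 = 26.57°;  2α = 53.13°
n_0 = (+0.5628, +0.8266)
n_1 = (-0.0386, +0.9993)
n_2 = (-1.0000, +0.0028)
n_3 = (-0.0386, -0.9993)
n_4 = (+0.7917, -0.6108)
n_5 = (+0.9561, +0.2930)
  (0,1): δ = 143.54°  ·
  (0,2): δ = 55.91°  ·
  (0,3): δ = 32.03°  ✓
  (0,4): δ = 86.60°  ·
  (0,5): δ = 141.28°  ·
  (1,2): δ = 92.37°  ·
  (1,3): δ = 4.43°  ✓
  (1,4): δ = 50.14°  ✓
  (1,5): δ = 104.82°  ·
  (2,3): δ = 92.05°  ·
  (2,4): δ = 37.49°  ✓
  (2,5): δ = 17.20°  ✓
  (3,4): δ = 125.44°  ·
  (3,5): δ = 70.75°  ·
  (4,5): δ = 125.31°  ·
antipodal pairs: 5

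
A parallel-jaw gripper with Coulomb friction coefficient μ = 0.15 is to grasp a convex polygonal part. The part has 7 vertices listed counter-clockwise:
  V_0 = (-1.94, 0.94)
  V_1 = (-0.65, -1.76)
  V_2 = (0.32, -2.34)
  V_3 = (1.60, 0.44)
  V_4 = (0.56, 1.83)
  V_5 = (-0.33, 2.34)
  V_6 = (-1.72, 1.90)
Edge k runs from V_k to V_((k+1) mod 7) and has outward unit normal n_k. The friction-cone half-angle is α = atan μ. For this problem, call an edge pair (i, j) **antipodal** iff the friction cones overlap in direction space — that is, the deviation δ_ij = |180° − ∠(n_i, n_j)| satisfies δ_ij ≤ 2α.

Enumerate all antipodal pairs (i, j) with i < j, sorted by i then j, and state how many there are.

α = atan 0.15 = 8.53°;  2α = 17.06°
n_0 = (-0.9023, -0.4311)
n_1 = (-0.5132, -0.8583)
n_2 = (+0.9083, -0.4182)
n_3 = (+0.8007, +0.5991)
n_4 = (+0.4972, +0.8676)
n_5 = (-0.3018, +0.9534)
n_6 = (-0.9747, +0.2234)
  (0,1): δ = 146.41°  ·
  (0,2): δ = 50.26°  ·
  (0,3): δ = 11.27°  ✓
  (0,4): δ = 34.65°  ·
  (0,5): δ = 82.03°  ·
  (0,6): δ = 141.56°  ·
  (1,2): δ = 83.85°  ·
  (1,3): δ = 22.32°  ·
  (1,4): δ = 1.06°  ✓
  (1,5): δ = 48.44°  ·
  (1,6): δ = 107.97°  ·
  (2,3): δ = 118.47°  ·
  (2,4): δ = 95.09°  ·
  (2,5): δ = 47.71°  ·
  (2,6): δ = 11.82°  ✓
  (3,4): δ = 156.62°  ·
  (3,5): δ = 109.24°  ·
  (3,6): δ = 49.71°  ·
  (4,5): δ = 132.62°  ·
  (4,6): δ = 73.09°  ·
  (5,6): δ = 120.47°  ·
antipodal pairs: 3

count = 3; pairs: (0,3), (1,4), (2,6)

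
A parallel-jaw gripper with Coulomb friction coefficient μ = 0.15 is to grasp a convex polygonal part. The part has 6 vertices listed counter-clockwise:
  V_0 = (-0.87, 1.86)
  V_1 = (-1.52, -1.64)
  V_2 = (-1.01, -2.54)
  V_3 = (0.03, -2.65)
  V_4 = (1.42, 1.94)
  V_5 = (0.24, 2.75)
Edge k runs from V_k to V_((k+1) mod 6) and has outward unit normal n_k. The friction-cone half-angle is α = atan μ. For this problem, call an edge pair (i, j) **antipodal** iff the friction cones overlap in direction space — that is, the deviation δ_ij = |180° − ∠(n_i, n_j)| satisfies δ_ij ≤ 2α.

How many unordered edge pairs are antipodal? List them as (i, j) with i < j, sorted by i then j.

α = atan 0.15 = 8.53°;  2α = 17.06°
n_0 = (-0.9832, +0.1826)
n_1 = (-0.8700, -0.4930)
n_2 = (-0.1052, -0.9945)
n_3 = (+0.9571, -0.2898)
n_4 = (+0.5659, +0.8244)
n_5 = (-0.6256, +0.7802)
  (0,1): δ = 139.94°  ·
  (0,2): δ = 85.52°  ·
  (0,3): δ = 6.33°  ✓
  (0,4): δ = 66.05°  ·
  (0,5): δ = 139.24°  ·
  (1,2): δ = 125.58°  ·
  (1,3): δ = 46.39°  ·
  (1,4): δ = 25.99°  ·
  (1,5): δ = 99.18°  ·
  (2,3): δ = 100.81°  ·
  (2,4): δ = 28.43°  ·
  (2,5): δ = 44.76°  ·
  (3,4): δ = 107.62°  ·
  (3,5): δ = 34.43°  ·
  (4,5): δ = 106.81°  ·
antipodal pairs: 1

count = 1; pairs: (0,3)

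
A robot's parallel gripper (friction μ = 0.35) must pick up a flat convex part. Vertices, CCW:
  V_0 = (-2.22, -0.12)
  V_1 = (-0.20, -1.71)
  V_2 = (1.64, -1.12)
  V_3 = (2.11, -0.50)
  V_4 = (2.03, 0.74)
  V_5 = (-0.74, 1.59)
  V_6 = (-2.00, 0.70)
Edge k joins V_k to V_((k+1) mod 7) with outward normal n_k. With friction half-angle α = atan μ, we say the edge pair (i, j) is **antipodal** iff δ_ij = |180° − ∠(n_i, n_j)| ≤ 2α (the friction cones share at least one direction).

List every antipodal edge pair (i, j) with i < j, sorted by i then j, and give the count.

α = atan 0.35 = 19.29°;  2α = 38.58°
n_0 = (-0.6185, -0.7858)
n_1 = (+0.3053, -0.9522)
n_2 = (+0.7969, -0.6041)
n_3 = (+0.9979, +0.0644)
n_4 = (+0.2934, +0.9560)
n_5 = (-0.5769, +0.8168)
n_6 = (-0.9658, +0.2591)
  (0,1): δ = 124.01°  ·
  (0,2): δ = 88.96°  ·
  (0,3): δ = 48.10°  ·
  (0,4): δ = 21.15°  ✓
  (0,5): δ = 73.44°  ·
  (0,6): δ = 113.19°  ·
  (1,2): δ = 144.94°  ·
  (1,3): δ = 104.09°  ·
  (1,4): δ = 34.84°  ✓
  (1,5): δ = 17.46°  ✓
  (1,6): δ = 57.20°  ·
  (2,3): δ = 139.14°  ·
  (2,4): δ = 69.89°  ·
  (2,5): δ = 17.60°  ✓
  (2,6): δ = 22.15°  ✓
  (3,4): δ = 110.75°  ·
  (3,5): δ = 58.46°  ·
  (3,6): δ = 18.71°  ✓
  (4,5): δ = 127.71°  ·
  (4,6): δ = 87.96°  ·
  (5,6): δ = 140.25°  ·
antipodal pairs: 6

count = 6; pairs: (0,4), (1,4), (1,5), (2,5), (2,6), (3,6)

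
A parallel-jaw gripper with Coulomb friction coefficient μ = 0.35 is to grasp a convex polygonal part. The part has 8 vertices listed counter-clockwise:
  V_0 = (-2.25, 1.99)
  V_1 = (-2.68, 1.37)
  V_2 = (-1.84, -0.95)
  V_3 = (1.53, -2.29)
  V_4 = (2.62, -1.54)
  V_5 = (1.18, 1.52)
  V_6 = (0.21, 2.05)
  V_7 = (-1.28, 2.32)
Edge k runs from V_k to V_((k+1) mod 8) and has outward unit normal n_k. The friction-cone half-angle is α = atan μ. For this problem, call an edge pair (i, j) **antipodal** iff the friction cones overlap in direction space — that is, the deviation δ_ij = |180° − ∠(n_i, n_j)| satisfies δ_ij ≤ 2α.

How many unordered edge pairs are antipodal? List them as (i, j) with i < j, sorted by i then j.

α = atan 0.35 = 19.29°;  2α = 38.58°
n_0 = (-0.8217, +0.5699)
n_1 = (-0.9403, -0.3404)
n_2 = (-0.3695, -0.9292)
n_3 = (+0.5668, -0.8238)
n_4 = (+0.9048, +0.4258)
n_5 = (+0.4795, +0.8775)
n_6 = (+0.1783, +0.9840)
n_7 = (-0.3221, +0.9467)
  (0,1): δ = 125.35°  ·
  (0,2): δ = 76.94°  ·
  (0,3): δ = 20.73°  ✓
  (0,4): δ = 59.94°  ·
  (0,5): δ = 96.09°  ·
  (0,6): δ = 114.47°  ·
  (0,7): δ = 143.53°  ·
  (1,2): δ = 131.59°  ·
  (1,3): δ = 75.37°  ·
  (1,4): δ = 5.30°  ✓
  (1,5): δ = 41.44°  ·
  (1,6): δ = 59.83°  ·
  (1,7): δ = 88.88°  ·
  (2,3): δ = 123.79°  ·
  (2,4): δ = 43.11°  ·
  (2,5): δ = 6.97°  ✓
  (2,6): δ = 11.41°  ✓
  (2,7): δ = 40.47°  ·
  (3,4): δ = 99.33°  ·
  (3,5): δ = 63.18°  ·
  (3,6): δ = 44.80°  ·
  (3,7): δ = 15.74°  ✓
  (4,5): δ = 143.85°  ·
  (4,6): δ = 125.47°  ·
  (4,7): δ = 96.41°  ·
  (5,6): δ = 161.62°  ·
  (5,7): δ = 132.56°  ·
  (6,7): δ = 150.94°  ·
antipodal pairs: 5

count = 5; pairs: (0,3), (1,4), (2,5), (2,6), (3,7)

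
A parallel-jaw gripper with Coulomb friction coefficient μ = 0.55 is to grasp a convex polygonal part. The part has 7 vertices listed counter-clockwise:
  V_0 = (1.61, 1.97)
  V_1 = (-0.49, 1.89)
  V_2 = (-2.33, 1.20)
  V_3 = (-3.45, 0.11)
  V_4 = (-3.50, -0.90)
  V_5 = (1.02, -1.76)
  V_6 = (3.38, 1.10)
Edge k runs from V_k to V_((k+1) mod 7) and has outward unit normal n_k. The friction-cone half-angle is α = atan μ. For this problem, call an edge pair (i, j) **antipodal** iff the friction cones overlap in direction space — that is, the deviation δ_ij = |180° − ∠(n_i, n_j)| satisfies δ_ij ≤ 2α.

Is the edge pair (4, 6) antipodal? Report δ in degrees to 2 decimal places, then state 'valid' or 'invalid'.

α = atan 0.55 = 28.81°;  2α = 57.62°
edge 4: e_4 = (+4.52, -0.86);  n_4 = (-0.1869, -0.9824)
edge 6: e_6 = (-1.77, +0.87);  n_6 = (+0.4411, +0.8974)
∠(n_4, n_6) = 164.60°
δ = |180° − 164.60°| = 15.40°
15.40° ≤ 2α = 57.62°  →  valid

δ = 15.40°, valid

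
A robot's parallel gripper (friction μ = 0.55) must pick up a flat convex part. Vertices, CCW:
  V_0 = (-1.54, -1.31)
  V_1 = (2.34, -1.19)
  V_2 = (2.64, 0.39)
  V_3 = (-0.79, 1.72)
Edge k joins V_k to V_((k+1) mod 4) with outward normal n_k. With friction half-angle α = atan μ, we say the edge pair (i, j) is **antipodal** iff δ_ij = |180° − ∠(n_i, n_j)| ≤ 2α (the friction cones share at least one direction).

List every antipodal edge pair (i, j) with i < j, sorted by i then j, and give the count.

α = atan 0.55 = 28.81°;  2α = 57.62°
n_0 = (+0.0309, -0.9995)
n_1 = (+0.9824, -0.1865)
n_2 = (+0.3615, +0.9324)
n_3 = (-0.9707, +0.2403)
  (0,1): δ = 102.52°  ·
  (0,2): δ = 22.97°  ✓
  (0,3): δ = 74.33°  ·
  (1,2): δ = 100.44°  ·
  (1,3): δ = 3.15°  ✓
  (2,3): δ = 82.71°  ·
antipodal pairs: 2

count = 2; pairs: (0,2), (1,3)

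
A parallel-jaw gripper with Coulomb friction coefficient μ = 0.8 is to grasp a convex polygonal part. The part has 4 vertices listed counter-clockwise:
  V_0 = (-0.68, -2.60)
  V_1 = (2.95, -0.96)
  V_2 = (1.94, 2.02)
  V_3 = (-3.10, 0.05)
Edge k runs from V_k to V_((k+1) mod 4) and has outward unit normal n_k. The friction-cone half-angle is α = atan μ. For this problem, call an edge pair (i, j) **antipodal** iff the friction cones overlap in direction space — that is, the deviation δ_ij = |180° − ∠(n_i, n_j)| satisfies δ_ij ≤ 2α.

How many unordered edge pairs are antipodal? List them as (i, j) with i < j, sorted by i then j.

count = 3; pairs: (0,2), (1,3), (2,3)

α = atan 0.8 = 38.66°;  2α = 77.32°
n_0 = (+0.4117, -0.9113)
n_1 = (+0.9471, +0.3210)
n_2 = (-0.3641, +0.9314)
n_3 = (-0.7384, -0.6743)
  (0,1): δ = 95.59°  ·
  (0,2): δ = 2.96°  ✓
  (0,3): δ = 108.09°  ·
  (1,2): δ = 87.37°  ·
  (1,3): δ = 23.68°  ✓
  (2,3): δ = 68.95°  ✓
antipodal pairs: 3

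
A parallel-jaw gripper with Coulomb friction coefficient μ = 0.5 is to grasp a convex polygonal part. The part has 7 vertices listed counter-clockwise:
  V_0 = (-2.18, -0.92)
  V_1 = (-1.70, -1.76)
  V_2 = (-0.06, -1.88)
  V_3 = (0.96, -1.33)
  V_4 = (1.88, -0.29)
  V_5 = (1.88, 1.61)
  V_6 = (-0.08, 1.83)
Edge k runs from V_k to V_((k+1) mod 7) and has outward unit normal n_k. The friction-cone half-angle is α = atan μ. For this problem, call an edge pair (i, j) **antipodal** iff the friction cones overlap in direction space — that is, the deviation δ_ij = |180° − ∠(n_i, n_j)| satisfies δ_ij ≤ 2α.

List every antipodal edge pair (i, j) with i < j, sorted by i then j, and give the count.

count = 6; pairs: (0,4), (1,5), (2,5), (2,6), (3,6), (4,6)

α = atan 0.5 = 26.57°;  2α = 53.13°
n_0 = (-0.8682, -0.4961)
n_1 = (-0.0730, -0.9973)
n_2 = (+0.4746, -0.8802)
n_3 = (+0.7490, -0.6626)
n_4 = (+1.0000, -0.0000)
n_5 = (+0.1115, +0.9938)
n_6 = (-0.7948, +0.6069)
  (0,1): δ = 123.93°  ·
  (0,2): δ = 91.41°  ·
  (0,3): δ = 71.24°  ·
  (0,4): δ = 29.74°  ✓
  (0,5): δ = 53.85°  ·
  (0,6): δ = 112.89°  ·
  (1,2): δ = 147.48°  ·
  (1,3): δ = 127.31°  ·
  (1,4): δ = 85.82°  ·
  (1,5): δ = 2.22°  ✓
  (1,6): δ = 56.82°  ·
  (2,3): δ = 159.83°  ·
  (2,4): δ = 118.33°  ·
  (2,5): δ = 34.74°  ✓
  (2,6): δ = 24.30°  ✓
  (3,4): δ = 138.50°  ·
  (3,5): δ = 54.91°  ·
  (3,6): δ = 4.13°  ✓
  (4,5): δ = 96.40°  ·
  (4,6): δ = 37.37°  ✓
  (5,6): δ = 120.96°  ·
antipodal pairs: 6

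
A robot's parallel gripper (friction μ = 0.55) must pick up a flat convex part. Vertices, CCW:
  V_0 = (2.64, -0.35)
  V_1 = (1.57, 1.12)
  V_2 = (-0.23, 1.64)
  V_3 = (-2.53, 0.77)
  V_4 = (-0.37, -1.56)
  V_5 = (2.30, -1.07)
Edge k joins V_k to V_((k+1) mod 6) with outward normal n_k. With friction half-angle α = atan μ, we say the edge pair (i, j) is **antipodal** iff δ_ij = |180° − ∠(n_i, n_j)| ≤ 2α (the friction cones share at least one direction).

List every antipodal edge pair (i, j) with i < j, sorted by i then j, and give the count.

count = 5; pairs: (0,3), (1,3), (1,4), (2,4), (2,5)

α = atan 0.55 = 28.81°;  2α = 57.62°
n_0 = (+0.8085, +0.5885)
n_1 = (+0.2775, +0.9607)
n_2 = (-0.3538, +0.9353)
n_3 = (-0.7334, -0.6798)
n_4 = (+0.1805, -0.9836)
n_5 = (+0.9042, -0.4270)
  (0,1): δ = 142.16°  ·
  (0,2): δ = 105.33°  ·
  (0,3): δ = 6.78°  ✓
  (0,4): δ = 64.35°  ·
  (0,5): δ = 118.67°  ·
  (1,2): δ = 143.17°  ·
  (1,3): δ = 31.05°  ✓
  (1,4): δ = 26.51°  ✓
  (1,5): δ = 80.84°  ·
  (2,3): δ = 67.89°  ·
  (2,4): δ = 10.32°  ✓
  (2,5): δ = 44.00°  ✓
  (3,4): δ = 122.43°  ·
  (3,5): δ = 68.11°  ·
  (4,5): δ = 125.68°  ·
antipodal pairs: 5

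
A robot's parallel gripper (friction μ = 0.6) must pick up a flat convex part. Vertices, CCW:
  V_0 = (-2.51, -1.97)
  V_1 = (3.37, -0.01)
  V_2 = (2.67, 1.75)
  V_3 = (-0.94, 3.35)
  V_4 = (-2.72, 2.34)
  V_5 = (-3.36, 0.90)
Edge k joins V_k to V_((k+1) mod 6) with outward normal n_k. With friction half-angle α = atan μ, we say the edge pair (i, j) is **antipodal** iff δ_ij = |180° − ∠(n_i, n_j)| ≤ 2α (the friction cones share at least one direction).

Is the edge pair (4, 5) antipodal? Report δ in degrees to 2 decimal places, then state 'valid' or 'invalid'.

α = atan 0.6 = 30.96°;  2α = 61.93°
edge 4: e_4 = (-0.64, -1.44);  n_4 = (-0.9138, +0.4061)
edge 5: e_5 = (+0.85, -2.87);  n_5 = (-0.9588, -0.2840)
∠(n_4, n_5) = 40.46°
δ = |180° − 40.46°| = 139.54°
139.54° > 2α = 61.93°  →  invalid

δ = 139.54°, invalid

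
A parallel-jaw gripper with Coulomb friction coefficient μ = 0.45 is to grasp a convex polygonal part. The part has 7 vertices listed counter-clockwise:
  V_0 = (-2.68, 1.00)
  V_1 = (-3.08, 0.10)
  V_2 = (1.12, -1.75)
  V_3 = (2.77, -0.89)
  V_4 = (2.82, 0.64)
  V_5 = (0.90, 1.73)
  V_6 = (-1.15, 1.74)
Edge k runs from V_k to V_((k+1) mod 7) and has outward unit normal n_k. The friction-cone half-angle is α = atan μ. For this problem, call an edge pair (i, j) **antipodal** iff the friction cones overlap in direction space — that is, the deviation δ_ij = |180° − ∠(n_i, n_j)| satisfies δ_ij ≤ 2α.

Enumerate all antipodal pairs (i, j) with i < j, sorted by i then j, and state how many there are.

α = atan 0.45 = 24.23°;  2α = 48.46°
n_0 = (-0.9138, +0.4061)
n_1 = (-0.4031, -0.9152)
n_2 = (+0.4622, -0.8868)
n_3 = (+0.9995, -0.0327)
n_4 = (+0.4937, +0.8696)
n_5 = (+0.0049, +1.0000)
n_6 = (-0.4354, +0.9002)
  (0,1): δ = 89.81°  ·
  (0,2): δ = 38.51°  ✓
  (0,3): δ = 22.09°  ✓
  (0,4): δ = 84.38°  ·
  (0,5): δ = 113.68°  ·
  (0,6): δ = 139.77°  ·
  (1,2): δ = 128.70°  ·
  (1,3): δ = 68.10°  ·
  (1,4): δ = 5.81°  ✓
  (1,5): δ = 23.49°  ✓
  (1,6): δ = 49.58°  ·
  (2,3): δ = 119.40°  ·
  (2,4): δ = 57.11°  ·
  (2,5): δ = 27.81°  ✓
  (2,6): δ = 1.72°  ✓
  (3,4): δ = 117.71°  ·
  (3,5): δ = 88.41°  ·
  (3,6): δ = 62.32°  ·
  (4,5): δ = 150.70°  ·
  (4,6): δ = 124.60°  ·
  (5,6): δ = 153.91°  ·
antipodal pairs: 6

count = 6; pairs: (0,2), (0,3), (1,4), (1,5), (2,5), (2,6)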